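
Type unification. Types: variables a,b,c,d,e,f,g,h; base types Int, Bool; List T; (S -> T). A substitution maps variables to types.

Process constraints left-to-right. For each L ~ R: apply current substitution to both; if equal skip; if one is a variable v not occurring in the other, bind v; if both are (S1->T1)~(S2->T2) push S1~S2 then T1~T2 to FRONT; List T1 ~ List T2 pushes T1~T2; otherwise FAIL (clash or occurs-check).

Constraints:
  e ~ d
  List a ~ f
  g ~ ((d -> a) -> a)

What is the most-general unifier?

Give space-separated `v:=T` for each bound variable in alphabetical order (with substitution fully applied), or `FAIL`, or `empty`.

step 1: unify e ~ d  [subst: {-} | 2 pending]
  bind e := d
step 2: unify List a ~ f  [subst: {e:=d} | 1 pending]
  bind f := List a
step 3: unify g ~ ((d -> a) -> a)  [subst: {e:=d, f:=List a} | 0 pending]
  bind g := ((d -> a) -> a)

Answer: e:=d f:=List a g:=((d -> a) -> a)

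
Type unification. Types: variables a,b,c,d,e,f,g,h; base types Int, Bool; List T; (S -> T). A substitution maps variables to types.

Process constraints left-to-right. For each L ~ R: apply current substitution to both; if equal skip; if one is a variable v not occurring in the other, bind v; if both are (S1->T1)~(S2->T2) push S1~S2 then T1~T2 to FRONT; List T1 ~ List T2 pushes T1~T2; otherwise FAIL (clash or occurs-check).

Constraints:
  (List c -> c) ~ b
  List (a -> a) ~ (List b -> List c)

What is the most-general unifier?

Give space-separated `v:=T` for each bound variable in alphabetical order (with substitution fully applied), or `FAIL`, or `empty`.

Answer: FAIL

Derivation:
step 1: unify (List c -> c) ~ b  [subst: {-} | 1 pending]
  bind b := (List c -> c)
step 2: unify List (a -> a) ~ (List (List c -> c) -> List c)  [subst: {b:=(List c -> c)} | 0 pending]
  clash: List (a -> a) vs (List (List c -> c) -> List c)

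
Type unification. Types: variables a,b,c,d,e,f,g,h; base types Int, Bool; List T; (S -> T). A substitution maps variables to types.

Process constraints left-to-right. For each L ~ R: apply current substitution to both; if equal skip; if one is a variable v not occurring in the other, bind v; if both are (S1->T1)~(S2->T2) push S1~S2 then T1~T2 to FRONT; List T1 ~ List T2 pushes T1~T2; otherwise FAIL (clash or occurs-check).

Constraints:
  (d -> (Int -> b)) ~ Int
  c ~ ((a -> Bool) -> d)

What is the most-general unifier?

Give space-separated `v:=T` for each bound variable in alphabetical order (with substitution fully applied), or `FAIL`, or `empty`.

Answer: FAIL

Derivation:
step 1: unify (d -> (Int -> b)) ~ Int  [subst: {-} | 1 pending]
  clash: (d -> (Int -> b)) vs Int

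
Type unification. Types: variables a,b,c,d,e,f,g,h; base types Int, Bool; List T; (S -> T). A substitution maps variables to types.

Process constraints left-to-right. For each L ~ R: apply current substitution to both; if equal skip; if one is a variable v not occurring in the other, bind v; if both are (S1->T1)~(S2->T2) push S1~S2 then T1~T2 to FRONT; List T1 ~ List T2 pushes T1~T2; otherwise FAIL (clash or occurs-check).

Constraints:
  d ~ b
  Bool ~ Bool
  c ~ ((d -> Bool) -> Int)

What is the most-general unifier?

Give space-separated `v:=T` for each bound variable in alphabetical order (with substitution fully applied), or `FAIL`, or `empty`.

step 1: unify d ~ b  [subst: {-} | 2 pending]
  bind d := b
step 2: unify Bool ~ Bool  [subst: {d:=b} | 1 pending]
  -> identical, skip
step 3: unify c ~ ((b -> Bool) -> Int)  [subst: {d:=b} | 0 pending]
  bind c := ((b -> Bool) -> Int)

Answer: c:=((b -> Bool) -> Int) d:=b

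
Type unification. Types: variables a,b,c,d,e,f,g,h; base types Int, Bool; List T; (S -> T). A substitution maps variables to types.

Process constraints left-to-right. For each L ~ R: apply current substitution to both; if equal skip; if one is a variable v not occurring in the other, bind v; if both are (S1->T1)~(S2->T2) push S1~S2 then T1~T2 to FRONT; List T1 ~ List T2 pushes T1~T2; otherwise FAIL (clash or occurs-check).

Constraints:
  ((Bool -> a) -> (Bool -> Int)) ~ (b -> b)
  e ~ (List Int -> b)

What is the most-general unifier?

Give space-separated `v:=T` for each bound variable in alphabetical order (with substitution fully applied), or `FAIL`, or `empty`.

Answer: a:=Int b:=(Bool -> Int) e:=(List Int -> (Bool -> Int))

Derivation:
step 1: unify ((Bool -> a) -> (Bool -> Int)) ~ (b -> b)  [subst: {-} | 1 pending]
  -> decompose arrow: push (Bool -> a)~b, (Bool -> Int)~b
step 2: unify (Bool -> a) ~ b  [subst: {-} | 2 pending]
  bind b := (Bool -> a)
step 3: unify (Bool -> Int) ~ (Bool -> a)  [subst: {b:=(Bool -> a)} | 1 pending]
  -> decompose arrow: push Bool~Bool, Int~a
step 4: unify Bool ~ Bool  [subst: {b:=(Bool -> a)} | 2 pending]
  -> identical, skip
step 5: unify Int ~ a  [subst: {b:=(Bool -> a)} | 1 pending]
  bind a := Int
step 6: unify e ~ (List Int -> (Bool -> Int))  [subst: {b:=(Bool -> a), a:=Int} | 0 pending]
  bind e := (List Int -> (Bool -> Int))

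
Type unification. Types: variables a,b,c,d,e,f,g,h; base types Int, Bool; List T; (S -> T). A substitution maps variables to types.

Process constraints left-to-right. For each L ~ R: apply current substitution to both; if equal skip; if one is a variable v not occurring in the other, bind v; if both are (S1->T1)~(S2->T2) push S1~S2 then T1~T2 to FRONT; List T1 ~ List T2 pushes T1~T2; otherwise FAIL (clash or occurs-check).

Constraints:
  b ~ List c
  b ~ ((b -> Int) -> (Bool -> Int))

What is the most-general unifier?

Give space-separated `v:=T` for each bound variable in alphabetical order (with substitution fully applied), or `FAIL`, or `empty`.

Answer: FAIL

Derivation:
step 1: unify b ~ List c  [subst: {-} | 1 pending]
  bind b := List c
step 2: unify List c ~ ((List c -> Int) -> (Bool -> Int))  [subst: {b:=List c} | 0 pending]
  clash: List c vs ((List c -> Int) -> (Bool -> Int))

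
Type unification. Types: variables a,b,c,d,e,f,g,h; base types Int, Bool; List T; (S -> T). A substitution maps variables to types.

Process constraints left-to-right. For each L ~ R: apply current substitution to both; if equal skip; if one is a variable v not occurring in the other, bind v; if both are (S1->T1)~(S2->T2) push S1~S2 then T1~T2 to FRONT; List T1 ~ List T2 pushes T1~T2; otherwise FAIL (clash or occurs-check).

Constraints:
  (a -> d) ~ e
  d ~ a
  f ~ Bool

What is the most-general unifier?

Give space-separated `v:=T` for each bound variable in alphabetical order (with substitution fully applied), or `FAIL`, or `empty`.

step 1: unify (a -> d) ~ e  [subst: {-} | 2 pending]
  bind e := (a -> d)
step 2: unify d ~ a  [subst: {e:=(a -> d)} | 1 pending]
  bind d := a
step 3: unify f ~ Bool  [subst: {e:=(a -> d), d:=a} | 0 pending]
  bind f := Bool

Answer: d:=a e:=(a -> a) f:=Bool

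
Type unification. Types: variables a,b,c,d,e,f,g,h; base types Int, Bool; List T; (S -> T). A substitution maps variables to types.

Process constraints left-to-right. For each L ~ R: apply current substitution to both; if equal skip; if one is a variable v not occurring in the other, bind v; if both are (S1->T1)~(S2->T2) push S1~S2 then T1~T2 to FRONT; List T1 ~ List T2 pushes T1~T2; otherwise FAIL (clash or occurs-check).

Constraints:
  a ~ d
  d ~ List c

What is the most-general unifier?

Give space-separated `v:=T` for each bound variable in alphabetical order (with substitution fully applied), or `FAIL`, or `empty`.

Answer: a:=List c d:=List c

Derivation:
step 1: unify a ~ d  [subst: {-} | 1 pending]
  bind a := d
step 2: unify d ~ List c  [subst: {a:=d} | 0 pending]
  bind d := List c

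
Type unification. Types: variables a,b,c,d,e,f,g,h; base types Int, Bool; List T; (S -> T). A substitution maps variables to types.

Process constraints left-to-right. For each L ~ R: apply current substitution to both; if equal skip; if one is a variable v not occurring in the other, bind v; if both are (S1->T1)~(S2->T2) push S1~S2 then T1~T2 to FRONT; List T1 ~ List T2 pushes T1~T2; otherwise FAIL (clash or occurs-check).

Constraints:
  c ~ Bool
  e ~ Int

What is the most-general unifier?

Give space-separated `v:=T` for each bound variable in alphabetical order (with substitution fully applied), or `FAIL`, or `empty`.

Answer: c:=Bool e:=Int

Derivation:
step 1: unify c ~ Bool  [subst: {-} | 1 pending]
  bind c := Bool
step 2: unify e ~ Int  [subst: {c:=Bool} | 0 pending]
  bind e := Int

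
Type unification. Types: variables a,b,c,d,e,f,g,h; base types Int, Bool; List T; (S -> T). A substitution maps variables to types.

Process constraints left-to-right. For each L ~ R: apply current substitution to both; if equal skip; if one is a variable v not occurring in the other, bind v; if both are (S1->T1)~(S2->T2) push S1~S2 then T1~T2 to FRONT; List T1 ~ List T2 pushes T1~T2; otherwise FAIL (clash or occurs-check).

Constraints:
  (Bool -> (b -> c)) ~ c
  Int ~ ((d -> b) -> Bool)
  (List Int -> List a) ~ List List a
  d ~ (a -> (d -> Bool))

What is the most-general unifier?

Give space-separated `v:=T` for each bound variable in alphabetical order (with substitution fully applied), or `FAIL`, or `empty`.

step 1: unify (Bool -> (b -> c)) ~ c  [subst: {-} | 3 pending]
  occurs-check fail

Answer: FAIL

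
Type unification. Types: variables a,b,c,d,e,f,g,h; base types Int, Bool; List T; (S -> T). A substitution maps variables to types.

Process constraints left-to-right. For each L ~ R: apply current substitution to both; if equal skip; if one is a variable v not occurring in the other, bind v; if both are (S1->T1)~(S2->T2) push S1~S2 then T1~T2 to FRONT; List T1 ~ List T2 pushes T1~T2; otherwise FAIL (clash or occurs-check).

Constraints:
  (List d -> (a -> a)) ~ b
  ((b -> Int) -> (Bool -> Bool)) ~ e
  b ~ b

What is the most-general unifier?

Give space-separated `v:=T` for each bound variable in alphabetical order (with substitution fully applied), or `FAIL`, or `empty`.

step 1: unify (List d -> (a -> a)) ~ b  [subst: {-} | 2 pending]
  bind b := (List d -> (a -> a))
step 2: unify (((List d -> (a -> a)) -> Int) -> (Bool -> Bool)) ~ e  [subst: {b:=(List d -> (a -> a))} | 1 pending]
  bind e := (((List d -> (a -> a)) -> Int) -> (Bool -> Bool))
step 3: unify (List d -> (a -> a)) ~ (List d -> (a -> a))  [subst: {b:=(List d -> (a -> a)), e:=(((List d -> (a -> a)) -> Int) -> (Bool -> Bool))} | 0 pending]
  -> identical, skip

Answer: b:=(List d -> (a -> a)) e:=(((List d -> (a -> a)) -> Int) -> (Bool -> Bool))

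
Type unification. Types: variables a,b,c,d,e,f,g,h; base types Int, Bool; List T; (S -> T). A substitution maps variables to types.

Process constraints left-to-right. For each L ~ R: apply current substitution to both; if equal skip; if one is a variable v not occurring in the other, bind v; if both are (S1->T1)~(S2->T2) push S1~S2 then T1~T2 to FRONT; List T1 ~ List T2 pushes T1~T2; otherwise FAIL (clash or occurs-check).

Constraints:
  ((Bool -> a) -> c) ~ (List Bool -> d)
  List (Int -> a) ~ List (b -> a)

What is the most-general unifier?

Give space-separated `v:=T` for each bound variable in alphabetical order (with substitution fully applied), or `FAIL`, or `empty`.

Answer: FAIL

Derivation:
step 1: unify ((Bool -> a) -> c) ~ (List Bool -> d)  [subst: {-} | 1 pending]
  -> decompose arrow: push (Bool -> a)~List Bool, c~d
step 2: unify (Bool -> a) ~ List Bool  [subst: {-} | 2 pending]
  clash: (Bool -> a) vs List Bool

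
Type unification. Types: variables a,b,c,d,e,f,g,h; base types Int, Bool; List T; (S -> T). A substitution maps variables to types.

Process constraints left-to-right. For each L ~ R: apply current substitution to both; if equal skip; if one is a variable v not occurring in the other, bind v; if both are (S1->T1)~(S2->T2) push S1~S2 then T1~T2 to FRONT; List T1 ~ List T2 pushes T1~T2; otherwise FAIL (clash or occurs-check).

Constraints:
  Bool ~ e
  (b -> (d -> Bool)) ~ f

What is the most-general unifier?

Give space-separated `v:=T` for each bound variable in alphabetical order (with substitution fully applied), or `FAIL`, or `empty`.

Answer: e:=Bool f:=(b -> (d -> Bool))

Derivation:
step 1: unify Bool ~ e  [subst: {-} | 1 pending]
  bind e := Bool
step 2: unify (b -> (d -> Bool)) ~ f  [subst: {e:=Bool} | 0 pending]
  bind f := (b -> (d -> Bool))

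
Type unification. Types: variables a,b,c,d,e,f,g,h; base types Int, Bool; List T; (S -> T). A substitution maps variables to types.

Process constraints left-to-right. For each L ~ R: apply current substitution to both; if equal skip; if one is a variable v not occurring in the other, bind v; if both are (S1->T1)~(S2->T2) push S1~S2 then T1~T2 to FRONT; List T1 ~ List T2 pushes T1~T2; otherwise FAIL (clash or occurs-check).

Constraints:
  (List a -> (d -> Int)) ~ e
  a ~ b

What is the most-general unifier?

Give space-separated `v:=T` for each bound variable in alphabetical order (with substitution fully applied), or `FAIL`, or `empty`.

Answer: a:=b e:=(List b -> (d -> Int))

Derivation:
step 1: unify (List a -> (d -> Int)) ~ e  [subst: {-} | 1 pending]
  bind e := (List a -> (d -> Int))
step 2: unify a ~ b  [subst: {e:=(List a -> (d -> Int))} | 0 pending]
  bind a := b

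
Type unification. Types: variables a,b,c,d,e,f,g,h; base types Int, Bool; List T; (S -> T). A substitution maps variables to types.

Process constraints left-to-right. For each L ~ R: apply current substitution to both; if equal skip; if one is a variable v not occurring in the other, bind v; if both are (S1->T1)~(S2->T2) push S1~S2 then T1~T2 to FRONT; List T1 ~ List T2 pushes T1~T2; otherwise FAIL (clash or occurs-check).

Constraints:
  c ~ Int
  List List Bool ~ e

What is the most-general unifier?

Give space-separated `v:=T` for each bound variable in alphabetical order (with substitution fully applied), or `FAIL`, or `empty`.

Answer: c:=Int e:=List List Bool

Derivation:
step 1: unify c ~ Int  [subst: {-} | 1 pending]
  bind c := Int
step 2: unify List List Bool ~ e  [subst: {c:=Int} | 0 pending]
  bind e := List List Bool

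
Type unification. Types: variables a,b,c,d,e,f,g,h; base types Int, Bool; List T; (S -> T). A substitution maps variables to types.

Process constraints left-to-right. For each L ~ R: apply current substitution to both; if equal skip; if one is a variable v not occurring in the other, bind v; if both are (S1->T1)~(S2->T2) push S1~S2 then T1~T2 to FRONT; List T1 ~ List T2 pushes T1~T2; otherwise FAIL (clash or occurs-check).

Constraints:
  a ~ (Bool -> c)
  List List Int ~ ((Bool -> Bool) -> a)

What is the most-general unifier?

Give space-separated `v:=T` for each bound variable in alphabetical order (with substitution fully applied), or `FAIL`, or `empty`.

Answer: FAIL

Derivation:
step 1: unify a ~ (Bool -> c)  [subst: {-} | 1 pending]
  bind a := (Bool -> c)
step 2: unify List List Int ~ ((Bool -> Bool) -> (Bool -> c))  [subst: {a:=(Bool -> c)} | 0 pending]
  clash: List List Int vs ((Bool -> Bool) -> (Bool -> c))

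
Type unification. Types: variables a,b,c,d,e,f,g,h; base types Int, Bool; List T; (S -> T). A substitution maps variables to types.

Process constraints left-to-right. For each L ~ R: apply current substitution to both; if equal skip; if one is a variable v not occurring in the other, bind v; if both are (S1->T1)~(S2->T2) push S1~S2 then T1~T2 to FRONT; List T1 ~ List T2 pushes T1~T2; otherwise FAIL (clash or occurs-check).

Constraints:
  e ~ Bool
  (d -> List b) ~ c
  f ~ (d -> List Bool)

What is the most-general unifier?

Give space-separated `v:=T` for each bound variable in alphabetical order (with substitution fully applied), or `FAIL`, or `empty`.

step 1: unify e ~ Bool  [subst: {-} | 2 pending]
  bind e := Bool
step 2: unify (d -> List b) ~ c  [subst: {e:=Bool} | 1 pending]
  bind c := (d -> List b)
step 3: unify f ~ (d -> List Bool)  [subst: {e:=Bool, c:=(d -> List b)} | 0 pending]
  bind f := (d -> List Bool)

Answer: c:=(d -> List b) e:=Bool f:=(d -> List Bool)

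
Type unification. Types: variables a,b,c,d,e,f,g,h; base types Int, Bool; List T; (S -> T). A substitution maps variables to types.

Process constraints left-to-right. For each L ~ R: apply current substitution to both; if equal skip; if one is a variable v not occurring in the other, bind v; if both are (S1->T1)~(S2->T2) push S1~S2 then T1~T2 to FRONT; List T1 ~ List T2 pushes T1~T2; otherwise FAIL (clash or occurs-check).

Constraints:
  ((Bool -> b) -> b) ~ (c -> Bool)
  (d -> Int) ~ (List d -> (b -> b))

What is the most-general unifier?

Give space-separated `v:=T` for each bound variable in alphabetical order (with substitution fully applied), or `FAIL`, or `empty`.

step 1: unify ((Bool -> b) -> b) ~ (c -> Bool)  [subst: {-} | 1 pending]
  -> decompose arrow: push (Bool -> b)~c, b~Bool
step 2: unify (Bool -> b) ~ c  [subst: {-} | 2 pending]
  bind c := (Bool -> b)
step 3: unify b ~ Bool  [subst: {c:=(Bool -> b)} | 1 pending]
  bind b := Bool
step 4: unify (d -> Int) ~ (List d -> (Bool -> Bool))  [subst: {c:=(Bool -> b), b:=Bool} | 0 pending]
  -> decompose arrow: push d~List d, Int~(Bool -> Bool)
step 5: unify d ~ List d  [subst: {c:=(Bool -> b), b:=Bool} | 1 pending]
  occurs-check fail: d in List d

Answer: FAIL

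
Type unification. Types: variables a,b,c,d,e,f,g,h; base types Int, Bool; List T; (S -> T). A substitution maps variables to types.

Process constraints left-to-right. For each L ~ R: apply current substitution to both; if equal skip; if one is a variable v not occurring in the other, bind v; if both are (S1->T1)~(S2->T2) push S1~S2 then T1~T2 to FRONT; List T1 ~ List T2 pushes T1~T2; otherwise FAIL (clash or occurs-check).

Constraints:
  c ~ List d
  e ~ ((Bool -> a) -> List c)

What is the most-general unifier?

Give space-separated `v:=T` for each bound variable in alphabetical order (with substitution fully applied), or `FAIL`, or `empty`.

Answer: c:=List d e:=((Bool -> a) -> List List d)

Derivation:
step 1: unify c ~ List d  [subst: {-} | 1 pending]
  bind c := List d
step 2: unify e ~ ((Bool -> a) -> List List d)  [subst: {c:=List d} | 0 pending]
  bind e := ((Bool -> a) -> List List d)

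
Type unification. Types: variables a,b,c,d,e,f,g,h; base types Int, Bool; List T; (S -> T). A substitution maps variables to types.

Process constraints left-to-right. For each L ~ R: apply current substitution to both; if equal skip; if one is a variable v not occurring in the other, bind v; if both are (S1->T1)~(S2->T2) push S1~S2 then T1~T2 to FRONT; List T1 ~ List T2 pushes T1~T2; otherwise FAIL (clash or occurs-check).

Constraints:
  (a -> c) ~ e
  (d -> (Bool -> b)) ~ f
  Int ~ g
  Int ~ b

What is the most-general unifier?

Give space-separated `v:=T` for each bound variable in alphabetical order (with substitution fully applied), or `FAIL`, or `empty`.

step 1: unify (a -> c) ~ e  [subst: {-} | 3 pending]
  bind e := (a -> c)
step 2: unify (d -> (Bool -> b)) ~ f  [subst: {e:=(a -> c)} | 2 pending]
  bind f := (d -> (Bool -> b))
step 3: unify Int ~ g  [subst: {e:=(a -> c), f:=(d -> (Bool -> b))} | 1 pending]
  bind g := Int
step 4: unify Int ~ b  [subst: {e:=(a -> c), f:=(d -> (Bool -> b)), g:=Int} | 0 pending]
  bind b := Int

Answer: b:=Int e:=(a -> c) f:=(d -> (Bool -> Int)) g:=Int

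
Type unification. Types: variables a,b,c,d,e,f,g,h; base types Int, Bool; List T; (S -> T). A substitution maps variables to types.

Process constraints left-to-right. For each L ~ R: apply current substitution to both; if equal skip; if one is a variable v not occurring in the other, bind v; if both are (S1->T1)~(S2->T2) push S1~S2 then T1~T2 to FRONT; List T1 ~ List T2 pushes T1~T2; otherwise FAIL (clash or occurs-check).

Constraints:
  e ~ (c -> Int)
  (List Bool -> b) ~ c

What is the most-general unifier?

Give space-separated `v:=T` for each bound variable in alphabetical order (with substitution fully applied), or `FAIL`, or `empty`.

step 1: unify e ~ (c -> Int)  [subst: {-} | 1 pending]
  bind e := (c -> Int)
step 2: unify (List Bool -> b) ~ c  [subst: {e:=(c -> Int)} | 0 pending]
  bind c := (List Bool -> b)

Answer: c:=(List Bool -> b) e:=((List Bool -> b) -> Int)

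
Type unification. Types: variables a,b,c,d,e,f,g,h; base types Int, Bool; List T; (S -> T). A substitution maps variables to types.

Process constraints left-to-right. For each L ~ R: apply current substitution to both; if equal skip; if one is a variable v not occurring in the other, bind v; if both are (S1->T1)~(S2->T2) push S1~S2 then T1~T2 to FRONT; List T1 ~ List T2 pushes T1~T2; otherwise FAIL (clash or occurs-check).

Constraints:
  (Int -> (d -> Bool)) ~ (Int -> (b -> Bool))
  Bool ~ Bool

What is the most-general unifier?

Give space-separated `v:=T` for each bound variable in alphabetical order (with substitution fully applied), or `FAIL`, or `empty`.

step 1: unify (Int -> (d -> Bool)) ~ (Int -> (b -> Bool))  [subst: {-} | 1 pending]
  -> decompose arrow: push Int~Int, (d -> Bool)~(b -> Bool)
step 2: unify Int ~ Int  [subst: {-} | 2 pending]
  -> identical, skip
step 3: unify (d -> Bool) ~ (b -> Bool)  [subst: {-} | 1 pending]
  -> decompose arrow: push d~b, Bool~Bool
step 4: unify d ~ b  [subst: {-} | 2 pending]
  bind d := b
step 5: unify Bool ~ Bool  [subst: {d:=b} | 1 pending]
  -> identical, skip
step 6: unify Bool ~ Bool  [subst: {d:=b} | 0 pending]
  -> identical, skip

Answer: d:=b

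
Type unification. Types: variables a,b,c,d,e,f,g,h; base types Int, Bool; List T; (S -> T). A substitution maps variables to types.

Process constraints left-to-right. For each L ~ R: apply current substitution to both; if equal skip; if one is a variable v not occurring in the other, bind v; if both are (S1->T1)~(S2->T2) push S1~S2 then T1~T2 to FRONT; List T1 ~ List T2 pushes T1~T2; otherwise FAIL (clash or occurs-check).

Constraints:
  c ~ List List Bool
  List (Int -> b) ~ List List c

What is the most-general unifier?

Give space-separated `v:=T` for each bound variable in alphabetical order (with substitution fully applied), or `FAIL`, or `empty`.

step 1: unify c ~ List List Bool  [subst: {-} | 1 pending]
  bind c := List List Bool
step 2: unify List (Int -> b) ~ List List List List Bool  [subst: {c:=List List Bool} | 0 pending]
  -> decompose List: push (Int -> b)~List List List Bool
step 3: unify (Int -> b) ~ List List List Bool  [subst: {c:=List List Bool} | 0 pending]
  clash: (Int -> b) vs List List List Bool

Answer: FAIL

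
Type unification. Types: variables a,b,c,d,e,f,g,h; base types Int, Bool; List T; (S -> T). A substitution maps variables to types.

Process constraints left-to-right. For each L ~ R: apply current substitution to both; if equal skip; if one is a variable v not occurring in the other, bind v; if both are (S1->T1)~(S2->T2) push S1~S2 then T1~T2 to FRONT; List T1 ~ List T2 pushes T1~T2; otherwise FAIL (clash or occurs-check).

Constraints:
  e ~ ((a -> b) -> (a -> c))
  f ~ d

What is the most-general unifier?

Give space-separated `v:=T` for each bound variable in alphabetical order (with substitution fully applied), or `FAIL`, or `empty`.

step 1: unify e ~ ((a -> b) -> (a -> c))  [subst: {-} | 1 pending]
  bind e := ((a -> b) -> (a -> c))
step 2: unify f ~ d  [subst: {e:=((a -> b) -> (a -> c))} | 0 pending]
  bind f := d

Answer: e:=((a -> b) -> (a -> c)) f:=d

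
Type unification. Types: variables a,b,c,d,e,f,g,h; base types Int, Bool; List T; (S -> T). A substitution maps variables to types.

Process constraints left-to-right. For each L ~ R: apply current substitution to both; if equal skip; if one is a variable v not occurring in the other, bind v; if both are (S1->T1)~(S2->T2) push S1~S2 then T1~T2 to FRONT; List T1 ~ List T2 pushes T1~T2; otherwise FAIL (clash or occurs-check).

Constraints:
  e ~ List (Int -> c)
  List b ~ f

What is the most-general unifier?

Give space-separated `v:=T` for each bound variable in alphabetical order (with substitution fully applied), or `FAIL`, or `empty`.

step 1: unify e ~ List (Int -> c)  [subst: {-} | 1 pending]
  bind e := List (Int -> c)
step 2: unify List b ~ f  [subst: {e:=List (Int -> c)} | 0 pending]
  bind f := List b

Answer: e:=List (Int -> c) f:=List b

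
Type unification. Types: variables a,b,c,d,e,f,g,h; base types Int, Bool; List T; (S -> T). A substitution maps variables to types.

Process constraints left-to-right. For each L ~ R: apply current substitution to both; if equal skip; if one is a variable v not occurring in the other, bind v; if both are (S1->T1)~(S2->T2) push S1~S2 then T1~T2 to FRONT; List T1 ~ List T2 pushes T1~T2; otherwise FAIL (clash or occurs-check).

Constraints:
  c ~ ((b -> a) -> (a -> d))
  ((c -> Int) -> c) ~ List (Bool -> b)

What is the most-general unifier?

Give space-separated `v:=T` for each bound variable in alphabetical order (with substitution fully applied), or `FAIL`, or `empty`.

Answer: FAIL

Derivation:
step 1: unify c ~ ((b -> a) -> (a -> d))  [subst: {-} | 1 pending]
  bind c := ((b -> a) -> (a -> d))
step 2: unify ((((b -> a) -> (a -> d)) -> Int) -> ((b -> a) -> (a -> d))) ~ List (Bool -> b)  [subst: {c:=((b -> a) -> (a -> d))} | 0 pending]
  clash: ((((b -> a) -> (a -> d)) -> Int) -> ((b -> a) -> (a -> d))) vs List (Bool -> b)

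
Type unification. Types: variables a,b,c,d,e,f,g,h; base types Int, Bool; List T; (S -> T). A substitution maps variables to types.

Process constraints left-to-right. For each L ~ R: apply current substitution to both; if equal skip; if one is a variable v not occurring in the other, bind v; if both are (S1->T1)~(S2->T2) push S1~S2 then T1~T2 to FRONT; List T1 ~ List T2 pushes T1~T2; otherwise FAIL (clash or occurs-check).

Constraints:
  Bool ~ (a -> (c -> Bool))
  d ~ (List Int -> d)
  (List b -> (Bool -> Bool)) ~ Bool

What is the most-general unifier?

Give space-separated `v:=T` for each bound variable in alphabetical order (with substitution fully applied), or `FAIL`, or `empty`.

step 1: unify Bool ~ (a -> (c -> Bool))  [subst: {-} | 2 pending]
  clash: Bool vs (a -> (c -> Bool))

Answer: FAIL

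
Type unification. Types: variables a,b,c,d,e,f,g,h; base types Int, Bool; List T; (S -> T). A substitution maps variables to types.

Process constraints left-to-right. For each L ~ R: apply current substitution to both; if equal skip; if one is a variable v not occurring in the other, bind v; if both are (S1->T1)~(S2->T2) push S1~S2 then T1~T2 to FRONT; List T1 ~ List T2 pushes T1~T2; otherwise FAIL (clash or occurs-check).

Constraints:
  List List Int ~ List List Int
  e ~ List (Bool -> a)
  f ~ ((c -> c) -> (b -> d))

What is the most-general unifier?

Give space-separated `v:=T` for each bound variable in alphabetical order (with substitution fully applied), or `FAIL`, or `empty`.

Answer: e:=List (Bool -> a) f:=((c -> c) -> (b -> d))

Derivation:
step 1: unify List List Int ~ List List Int  [subst: {-} | 2 pending]
  -> identical, skip
step 2: unify e ~ List (Bool -> a)  [subst: {-} | 1 pending]
  bind e := List (Bool -> a)
step 3: unify f ~ ((c -> c) -> (b -> d))  [subst: {e:=List (Bool -> a)} | 0 pending]
  bind f := ((c -> c) -> (b -> d))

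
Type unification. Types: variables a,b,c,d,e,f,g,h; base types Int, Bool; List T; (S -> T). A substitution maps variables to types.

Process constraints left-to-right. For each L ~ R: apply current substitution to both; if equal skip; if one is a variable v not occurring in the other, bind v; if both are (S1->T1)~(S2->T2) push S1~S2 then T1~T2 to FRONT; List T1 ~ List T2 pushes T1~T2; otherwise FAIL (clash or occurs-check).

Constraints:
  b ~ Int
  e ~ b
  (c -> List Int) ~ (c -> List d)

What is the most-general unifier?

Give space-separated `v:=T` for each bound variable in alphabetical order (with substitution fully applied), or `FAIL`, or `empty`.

Answer: b:=Int d:=Int e:=Int

Derivation:
step 1: unify b ~ Int  [subst: {-} | 2 pending]
  bind b := Int
step 2: unify e ~ Int  [subst: {b:=Int} | 1 pending]
  bind e := Int
step 3: unify (c -> List Int) ~ (c -> List d)  [subst: {b:=Int, e:=Int} | 0 pending]
  -> decompose arrow: push c~c, List Int~List d
step 4: unify c ~ c  [subst: {b:=Int, e:=Int} | 1 pending]
  -> identical, skip
step 5: unify List Int ~ List d  [subst: {b:=Int, e:=Int} | 0 pending]
  -> decompose List: push Int~d
step 6: unify Int ~ d  [subst: {b:=Int, e:=Int} | 0 pending]
  bind d := Int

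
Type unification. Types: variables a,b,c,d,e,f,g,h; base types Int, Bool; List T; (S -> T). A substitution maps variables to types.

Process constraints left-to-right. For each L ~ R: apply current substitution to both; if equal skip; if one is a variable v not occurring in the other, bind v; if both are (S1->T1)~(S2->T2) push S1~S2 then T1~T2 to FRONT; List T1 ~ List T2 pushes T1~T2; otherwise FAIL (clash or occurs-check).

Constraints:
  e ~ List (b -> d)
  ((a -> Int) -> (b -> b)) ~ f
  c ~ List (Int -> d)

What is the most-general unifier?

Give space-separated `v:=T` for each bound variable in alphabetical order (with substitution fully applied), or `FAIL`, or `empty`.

step 1: unify e ~ List (b -> d)  [subst: {-} | 2 pending]
  bind e := List (b -> d)
step 2: unify ((a -> Int) -> (b -> b)) ~ f  [subst: {e:=List (b -> d)} | 1 pending]
  bind f := ((a -> Int) -> (b -> b))
step 3: unify c ~ List (Int -> d)  [subst: {e:=List (b -> d), f:=((a -> Int) -> (b -> b))} | 0 pending]
  bind c := List (Int -> d)

Answer: c:=List (Int -> d) e:=List (b -> d) f:=((a -> Int) -> (b -> b))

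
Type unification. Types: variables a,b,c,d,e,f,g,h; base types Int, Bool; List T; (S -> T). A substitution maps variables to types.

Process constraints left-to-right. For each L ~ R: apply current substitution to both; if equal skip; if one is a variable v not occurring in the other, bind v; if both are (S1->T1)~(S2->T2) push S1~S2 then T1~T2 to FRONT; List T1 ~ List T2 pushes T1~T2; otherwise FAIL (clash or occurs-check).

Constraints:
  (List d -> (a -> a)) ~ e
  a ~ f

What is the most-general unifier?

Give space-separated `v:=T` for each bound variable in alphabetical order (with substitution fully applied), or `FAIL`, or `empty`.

Answer: a:=f e:=(List d -> (f -> f))

Derivation:
step 1: unify (List d -> (a -> a)) ~ e  [subst: {-} | 1 pending]
  bind e := (List d -> (a -> a))
step 2: unify a ~ f  [subst: {e:=(List d -> (a -> a))} | 0 pending]
  bind a := f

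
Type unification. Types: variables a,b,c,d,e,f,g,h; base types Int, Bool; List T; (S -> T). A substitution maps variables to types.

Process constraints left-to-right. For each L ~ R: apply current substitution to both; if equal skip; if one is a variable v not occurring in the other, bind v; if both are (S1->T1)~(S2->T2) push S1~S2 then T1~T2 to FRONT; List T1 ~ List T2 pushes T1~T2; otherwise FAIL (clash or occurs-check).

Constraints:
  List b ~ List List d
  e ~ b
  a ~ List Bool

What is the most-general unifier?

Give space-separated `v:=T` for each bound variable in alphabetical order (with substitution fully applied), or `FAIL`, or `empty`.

step 1: unify List b ~ List List d  [subst: {-} | 2 pending]
  -> decompose List: push b~List d
step 2: unify b ~ List d  [subst: {-} | 2 pending]
  bind b := List d
step 3: unify e ~ List d  [subst: {b:=List d} | 1 pending]
  bind e := List d
step 4: unify a ~ List Bool  [subst: {b:=List d, e:=List d} | 0 pending]
  bind a := List Bool

Answer: a:=List Bool b:=List d e:=List d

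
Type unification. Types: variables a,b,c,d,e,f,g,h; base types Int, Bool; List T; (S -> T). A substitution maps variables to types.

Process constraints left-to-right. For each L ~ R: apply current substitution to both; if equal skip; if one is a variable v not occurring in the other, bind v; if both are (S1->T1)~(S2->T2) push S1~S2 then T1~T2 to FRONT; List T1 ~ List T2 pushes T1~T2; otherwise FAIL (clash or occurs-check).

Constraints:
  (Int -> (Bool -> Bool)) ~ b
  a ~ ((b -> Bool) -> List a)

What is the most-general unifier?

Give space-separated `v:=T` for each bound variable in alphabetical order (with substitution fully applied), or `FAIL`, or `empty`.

step 1: unify (Int -> (Bool -> Bool)) ~ b  [subst: {-} | 1 pending]
  bind b := (Int -> (Bool -> Bool))
step 2: unify a ~ (((Int -> (Bool -> Bool)) -> Bool) -> List a)  [subst: {b:=(Int -> (Bool -> Bool))} | 0 pending]
  occurs-check fail: a in (((Int -> (Bool -> Bool)) -> Bool) -> List a)

Answer: FAIL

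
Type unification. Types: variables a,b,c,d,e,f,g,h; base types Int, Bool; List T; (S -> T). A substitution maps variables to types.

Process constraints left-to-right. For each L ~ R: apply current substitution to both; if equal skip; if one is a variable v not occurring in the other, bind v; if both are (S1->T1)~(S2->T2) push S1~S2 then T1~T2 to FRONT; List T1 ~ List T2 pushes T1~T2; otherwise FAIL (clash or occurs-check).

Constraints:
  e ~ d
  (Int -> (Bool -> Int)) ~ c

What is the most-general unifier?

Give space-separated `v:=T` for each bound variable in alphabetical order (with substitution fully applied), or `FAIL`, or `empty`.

Answer: c:=(Int -> (Bool -> Int)) e:=d

Derivation:
step 1: unify e ~ d  [subst: {-} | 1 pending]
  bind e := d
step 2: unify (Int -> (Bool -> Int)) ~ c  [subst: {e:=d} | 0 pending]
  bind c := (Int -> (Bool -> Int))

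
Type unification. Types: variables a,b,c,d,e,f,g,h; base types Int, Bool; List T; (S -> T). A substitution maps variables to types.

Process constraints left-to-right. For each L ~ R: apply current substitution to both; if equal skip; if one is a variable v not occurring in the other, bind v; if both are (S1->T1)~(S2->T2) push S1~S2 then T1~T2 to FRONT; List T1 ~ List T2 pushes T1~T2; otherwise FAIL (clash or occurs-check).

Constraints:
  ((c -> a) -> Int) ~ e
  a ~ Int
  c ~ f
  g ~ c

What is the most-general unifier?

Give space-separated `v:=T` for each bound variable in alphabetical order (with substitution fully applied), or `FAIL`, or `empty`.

step 1: unify ((c -> a) -> Int) ~ e  [subst: {-} | 3 pending]
  bind e := ((c -> a) -> Int)
step 2: unify a ~ Int  [subst: {e:=((c -> a) -> Int)} | 2 pending]
  bind a := Int
step 3: unify c ~ f  [subst: {e:=((c -> a) -> Int), a:=Int} | 1 pending]
  bind c := f
step 4: unify g ~ f  [subst: {e:=((c -> a) -> Int), a:=Int, c:=f} | 0 pending]
  bind g := f

Answer: a:=Int c:=f e:=((f -> Int) -> Int) g:=f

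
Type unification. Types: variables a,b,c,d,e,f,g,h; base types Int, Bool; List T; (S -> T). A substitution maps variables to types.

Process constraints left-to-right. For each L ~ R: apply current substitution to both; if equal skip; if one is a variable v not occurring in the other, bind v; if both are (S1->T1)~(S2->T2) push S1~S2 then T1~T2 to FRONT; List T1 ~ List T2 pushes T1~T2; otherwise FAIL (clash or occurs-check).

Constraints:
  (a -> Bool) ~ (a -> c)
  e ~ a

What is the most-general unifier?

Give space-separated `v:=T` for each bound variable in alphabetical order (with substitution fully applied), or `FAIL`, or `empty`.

Answer: c:=Bool e:=a

Derivation:
step 1: unify (a -> Bool) ~ (a -> c)  [subst: {-} | 1 pending]
  -> decompose arrow: push a~a, Bool~c
step 2: unify a ~ a  [subst: {-} | 2 pending]
  -> identical, skip
step 3: unify Bool ~ c  [subst: {-} | 1 pending]
  bind c := Bool
step 4: unify e ~ a  [subst: {c:=Bool} | 0 pending]
  bind e := a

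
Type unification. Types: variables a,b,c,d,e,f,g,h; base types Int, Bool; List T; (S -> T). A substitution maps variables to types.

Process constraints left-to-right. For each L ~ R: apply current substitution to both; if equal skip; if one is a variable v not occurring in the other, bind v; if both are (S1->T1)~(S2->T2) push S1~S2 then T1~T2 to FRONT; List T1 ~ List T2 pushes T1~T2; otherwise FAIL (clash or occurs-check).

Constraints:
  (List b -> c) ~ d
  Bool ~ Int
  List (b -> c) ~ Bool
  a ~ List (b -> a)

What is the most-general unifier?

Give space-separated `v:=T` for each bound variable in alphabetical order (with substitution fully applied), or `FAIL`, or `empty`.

Answer: FAIL

Derivation:
step 1: unify (List b -> c) ~ d  [subst: {-} | 3 pending]
  bind d := (List b -> c)
step 2: unify Bool ~ Int  [subst: {d:=(List b -> c)} | 2 pending]
  clash: Bool vs Int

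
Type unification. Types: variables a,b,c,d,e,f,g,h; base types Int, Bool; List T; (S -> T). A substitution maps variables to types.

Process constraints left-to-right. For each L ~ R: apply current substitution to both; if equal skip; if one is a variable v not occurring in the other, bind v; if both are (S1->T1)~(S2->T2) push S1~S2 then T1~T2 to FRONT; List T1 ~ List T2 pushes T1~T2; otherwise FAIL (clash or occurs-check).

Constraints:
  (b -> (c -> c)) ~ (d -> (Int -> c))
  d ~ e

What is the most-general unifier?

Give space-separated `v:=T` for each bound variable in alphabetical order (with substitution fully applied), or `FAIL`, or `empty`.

Answer: b:=e c:=Int d:=e

Derivation:
step 1: unify (b -> (c -> c)) ~ (d -> (Int -> c))  [subst: {-} | 1 pending]
  -> decompose arrow: push b~d, (c -> c)~(Int -> c)
step 2: unify b ~ d  [subst: {-} | 2 pending]
  bind b := d
step 3: unify (c -> c) ~ (Int -> c)  [subst: {b:=d} | 1 pending]
  -> decompose arrow: push c~Int, c~c
step 4: unify c ~ Int  [subst: {b:=d} | 2 pending]
  bind c := Int
step 5: unify Int ~ Int  [subst: {b:=d, c:=Int} | 1 pending]
  -> identical, skip
step 6: unify d ~ e  [subst: {b:=d, c:=Int} | 0 pending]
  bind d := e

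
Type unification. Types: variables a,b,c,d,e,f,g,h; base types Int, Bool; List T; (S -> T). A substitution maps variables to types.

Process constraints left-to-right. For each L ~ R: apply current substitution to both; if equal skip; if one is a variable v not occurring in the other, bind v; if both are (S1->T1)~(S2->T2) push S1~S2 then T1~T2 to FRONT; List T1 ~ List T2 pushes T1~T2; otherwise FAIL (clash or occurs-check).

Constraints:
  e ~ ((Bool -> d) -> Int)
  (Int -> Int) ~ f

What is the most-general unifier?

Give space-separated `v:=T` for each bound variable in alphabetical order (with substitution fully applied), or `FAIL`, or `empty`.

Answer: e:=((Bool -> d) -> Int) f:=(Int -> Int)

Derivation:
step 1: unify e ~ ((Bool -> d) -> Int)  [subst: {-} | 1 pending]
  bind e := ((Bool -> d) -> Int)
step 2: unify (Int -> Int) ~ f  [subst: {e:=((Bool -> d) -> Int)} | 0 pending]
  bind f := (Int -> Int)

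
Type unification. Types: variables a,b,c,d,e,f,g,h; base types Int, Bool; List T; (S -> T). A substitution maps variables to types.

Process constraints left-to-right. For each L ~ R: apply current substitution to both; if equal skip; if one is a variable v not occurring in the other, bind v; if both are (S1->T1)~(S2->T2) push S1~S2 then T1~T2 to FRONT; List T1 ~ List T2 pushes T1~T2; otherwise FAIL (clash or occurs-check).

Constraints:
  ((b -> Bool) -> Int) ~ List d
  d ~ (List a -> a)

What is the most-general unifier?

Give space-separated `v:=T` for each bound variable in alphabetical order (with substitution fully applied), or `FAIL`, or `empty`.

step 1: unify ((b -> Bool) -> Int) ~ List d  [subst: {-} | 1 pending]
  clash: ((b -> Bool) -> Int) vs List d

Answer: FAIL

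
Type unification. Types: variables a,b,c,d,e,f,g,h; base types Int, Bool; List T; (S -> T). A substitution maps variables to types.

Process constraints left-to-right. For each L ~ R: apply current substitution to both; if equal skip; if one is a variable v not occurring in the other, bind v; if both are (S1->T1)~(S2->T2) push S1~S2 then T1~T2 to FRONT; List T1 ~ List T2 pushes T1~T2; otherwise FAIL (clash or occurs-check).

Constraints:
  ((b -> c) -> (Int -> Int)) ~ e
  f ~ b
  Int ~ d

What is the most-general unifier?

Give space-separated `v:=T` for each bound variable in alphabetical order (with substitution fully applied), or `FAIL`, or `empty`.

Answer: d:=Int e:=((b -> c) -> (Int -> Int)) f:=b

Derivation:
step 1: unify ((b -> c) -> (Int -> Int)) ~ e  [subst: {-} | 2 pending]
  bind e := ((b -> c) -> (Int -> Int))
step 2: unify f ~ b  [subst: {e:=((b -> c) -> (Int -> Int))} | 1 pending]
  bind f := b
step 3: unify Int ~ d  [subst: {e:=((b -> c) -> (Int -> Int)), f:=b} | 0 pending]
  bind d := Int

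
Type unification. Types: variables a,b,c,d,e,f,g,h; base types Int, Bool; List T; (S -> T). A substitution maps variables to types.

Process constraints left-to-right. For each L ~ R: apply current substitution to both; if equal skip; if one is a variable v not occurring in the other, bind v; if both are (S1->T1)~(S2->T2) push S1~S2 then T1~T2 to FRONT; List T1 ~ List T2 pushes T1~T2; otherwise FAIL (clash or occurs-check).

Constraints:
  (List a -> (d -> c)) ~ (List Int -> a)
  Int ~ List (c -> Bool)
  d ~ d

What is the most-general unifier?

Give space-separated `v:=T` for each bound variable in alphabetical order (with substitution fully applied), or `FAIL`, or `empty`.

step 1: unify (List a -> (d -> c)) ~ (List Int -> a)  [subst: {-} | 2 pending]
  -> decompose arrow: push List a~List Int, (d -> c)~a
step 2: unify List a ~ List Int  [subst: {-} | 3 pending]
  -> decompose List: push a~Int
step 3: unify a ~ Int  [subst: {-} | 3 pending]
  bind a := Int
step 4: unify (d -> c) ~ Int  [subst: {a:=Int} | 2 pending]
  clash: (d -> c) vs Int

Answer: FAIL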